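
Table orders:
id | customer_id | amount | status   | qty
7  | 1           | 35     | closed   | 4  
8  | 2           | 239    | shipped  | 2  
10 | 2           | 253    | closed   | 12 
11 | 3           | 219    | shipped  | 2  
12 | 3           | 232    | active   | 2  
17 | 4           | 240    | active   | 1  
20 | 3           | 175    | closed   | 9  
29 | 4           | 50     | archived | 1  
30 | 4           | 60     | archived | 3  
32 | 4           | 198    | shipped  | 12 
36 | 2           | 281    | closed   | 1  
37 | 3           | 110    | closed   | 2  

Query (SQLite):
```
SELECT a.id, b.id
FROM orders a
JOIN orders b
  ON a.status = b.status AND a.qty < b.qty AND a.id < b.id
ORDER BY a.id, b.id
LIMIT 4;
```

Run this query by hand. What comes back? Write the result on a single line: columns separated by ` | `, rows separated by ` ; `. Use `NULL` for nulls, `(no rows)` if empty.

Pairs (a,b) with same status, a.qty < b.qty, a.id < b.id.
status groups: active:{12,17} archived:{29,30} closed:{7,10,20,36,37} shipped:{8,11,32}
Ordered by (a.id, b.id); first 4.

7 | 10 ; 7 | 20 ; 8 | 32 ; 11 | 32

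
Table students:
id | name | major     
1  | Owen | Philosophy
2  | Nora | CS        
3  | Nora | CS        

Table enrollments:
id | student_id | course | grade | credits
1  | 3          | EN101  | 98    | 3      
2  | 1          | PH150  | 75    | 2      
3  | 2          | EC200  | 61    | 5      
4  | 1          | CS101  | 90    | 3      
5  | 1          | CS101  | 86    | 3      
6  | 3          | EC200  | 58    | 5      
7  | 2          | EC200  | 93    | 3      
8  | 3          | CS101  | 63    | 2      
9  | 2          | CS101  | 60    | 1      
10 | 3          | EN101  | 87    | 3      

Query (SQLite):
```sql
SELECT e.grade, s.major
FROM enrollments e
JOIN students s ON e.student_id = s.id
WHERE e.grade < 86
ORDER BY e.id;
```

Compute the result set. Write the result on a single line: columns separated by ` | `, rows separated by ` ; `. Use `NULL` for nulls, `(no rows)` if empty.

75 | Philosophy ; 61 | CS ; 58 | CS ; 63 | CS ; 60 | CS

Each enrollments row matches the students row where student_id = students.id.
Then keep rows with e.grade < 86.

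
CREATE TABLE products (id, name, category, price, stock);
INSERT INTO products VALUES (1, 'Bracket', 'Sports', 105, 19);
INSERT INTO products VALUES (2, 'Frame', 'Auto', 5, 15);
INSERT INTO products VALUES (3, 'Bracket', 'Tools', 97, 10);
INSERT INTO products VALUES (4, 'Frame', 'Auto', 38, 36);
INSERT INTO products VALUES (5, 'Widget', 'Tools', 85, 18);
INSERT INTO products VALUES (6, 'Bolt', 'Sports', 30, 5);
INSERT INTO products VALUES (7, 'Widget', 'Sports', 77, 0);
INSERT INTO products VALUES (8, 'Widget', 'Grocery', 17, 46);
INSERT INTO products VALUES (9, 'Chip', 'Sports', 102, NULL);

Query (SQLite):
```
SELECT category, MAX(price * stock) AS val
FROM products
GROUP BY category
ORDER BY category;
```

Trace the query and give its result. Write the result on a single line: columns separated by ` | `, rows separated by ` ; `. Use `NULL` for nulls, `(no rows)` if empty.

Auto | 1368 ; Grocery | 782 ; Sports | 1995 ; Tools | 1530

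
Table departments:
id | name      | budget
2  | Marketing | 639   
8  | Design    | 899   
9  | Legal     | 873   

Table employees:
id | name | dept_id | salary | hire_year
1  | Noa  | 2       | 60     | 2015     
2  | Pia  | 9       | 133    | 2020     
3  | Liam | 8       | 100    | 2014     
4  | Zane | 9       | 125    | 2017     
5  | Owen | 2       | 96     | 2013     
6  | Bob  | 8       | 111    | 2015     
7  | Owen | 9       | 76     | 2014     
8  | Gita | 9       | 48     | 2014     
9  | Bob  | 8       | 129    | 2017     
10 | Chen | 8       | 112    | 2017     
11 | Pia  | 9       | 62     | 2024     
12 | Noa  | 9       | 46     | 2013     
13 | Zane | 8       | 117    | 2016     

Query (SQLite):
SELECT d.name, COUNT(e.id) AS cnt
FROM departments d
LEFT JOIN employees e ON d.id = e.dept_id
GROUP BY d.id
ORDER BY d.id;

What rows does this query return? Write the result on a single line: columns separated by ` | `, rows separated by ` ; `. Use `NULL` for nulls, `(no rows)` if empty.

LEFT JOIN keeps every departments row; unmatched ones get NULL for employees columns.
Group by departments.id and compute COUNT(e.id). COUNT(col) of an all-NULL group is 0.
  2: ids {1, 5} → COUNT(e.id)=2
  8: ids {3, 6, 9, 10, 13} → COUNT(e.id)=5
  9: ids {2, 4, 7, 8, 11, 12} → COUNT(e.id)=6

Marketing | 2 ; Design | 5 ; Legal | 6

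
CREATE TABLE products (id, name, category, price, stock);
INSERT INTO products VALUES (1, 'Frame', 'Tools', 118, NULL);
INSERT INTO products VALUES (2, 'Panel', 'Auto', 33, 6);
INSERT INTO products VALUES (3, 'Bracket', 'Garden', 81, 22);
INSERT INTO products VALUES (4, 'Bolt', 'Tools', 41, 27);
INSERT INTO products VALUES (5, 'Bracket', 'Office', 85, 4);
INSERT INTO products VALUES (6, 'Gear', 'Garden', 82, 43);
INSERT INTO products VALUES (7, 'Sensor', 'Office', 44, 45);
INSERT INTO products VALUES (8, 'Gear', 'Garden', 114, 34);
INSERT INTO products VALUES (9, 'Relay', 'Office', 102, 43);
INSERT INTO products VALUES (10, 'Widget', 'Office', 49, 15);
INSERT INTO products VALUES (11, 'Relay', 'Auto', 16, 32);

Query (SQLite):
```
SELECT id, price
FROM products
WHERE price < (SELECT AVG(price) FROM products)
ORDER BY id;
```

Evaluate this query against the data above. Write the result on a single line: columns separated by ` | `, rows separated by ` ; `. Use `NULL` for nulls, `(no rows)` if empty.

Scalar subquery: AVG(price) over all products rows = 69.545455 (≈; comparison uses full precision).
Keep rows where price < that value.

2 | 33 ; 4 | 41 ; 7 | 44 ; 10 | 49 ; 11 | 16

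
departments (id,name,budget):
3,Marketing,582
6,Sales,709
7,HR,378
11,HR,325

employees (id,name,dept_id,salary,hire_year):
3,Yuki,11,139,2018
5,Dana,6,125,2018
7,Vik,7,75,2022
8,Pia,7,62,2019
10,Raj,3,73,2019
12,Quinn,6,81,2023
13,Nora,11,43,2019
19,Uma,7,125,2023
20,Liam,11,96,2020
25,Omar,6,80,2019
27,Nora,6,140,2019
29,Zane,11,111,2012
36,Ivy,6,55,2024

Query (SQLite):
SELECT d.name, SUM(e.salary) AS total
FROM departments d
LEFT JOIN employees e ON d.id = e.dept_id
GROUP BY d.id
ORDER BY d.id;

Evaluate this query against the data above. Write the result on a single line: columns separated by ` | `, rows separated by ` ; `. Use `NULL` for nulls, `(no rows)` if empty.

Marketing | 73 ; Sales | 481 ; HR | 262 ; HR | 389

LEFT JOIN keeps every departments row; unmatched ones get NULL for employees columns.
Group by departments.id and compute SUM(e.salary). SUM over an all-NULL group is NULL.
  3: ids {10} → SUM(e.salary)=73
  6: ids {5, 12, 25, 27, 36} → SUM(e.salary)=481
  7: ids {7, 8, 19} → SUM(e.salary)=262
  11: ids {3, 13, 20, 29} → SUM(e.salary)=389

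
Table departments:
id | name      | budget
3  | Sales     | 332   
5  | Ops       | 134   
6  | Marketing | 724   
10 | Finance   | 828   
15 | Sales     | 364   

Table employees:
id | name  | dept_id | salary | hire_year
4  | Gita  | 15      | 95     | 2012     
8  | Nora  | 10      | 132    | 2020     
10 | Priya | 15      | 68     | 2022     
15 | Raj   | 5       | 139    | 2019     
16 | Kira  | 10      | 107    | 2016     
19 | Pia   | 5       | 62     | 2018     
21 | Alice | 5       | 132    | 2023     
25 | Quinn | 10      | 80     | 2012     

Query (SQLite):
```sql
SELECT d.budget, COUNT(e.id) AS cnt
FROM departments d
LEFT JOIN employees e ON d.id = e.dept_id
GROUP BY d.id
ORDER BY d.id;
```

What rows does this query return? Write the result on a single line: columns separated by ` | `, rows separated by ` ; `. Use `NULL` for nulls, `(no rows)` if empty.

LEFT JOIN keeps every departments row; unmatched ones get NULL for employees columns.
Group by departments.id and compute COUNT(e.id). COUNT(col) of an all-NULL group is 0.
  3: ids {—} → COUNT(e.id)=0
  5: ids {15, 19, 21} → COUNT(e.id)=3
  6: ids {—} → COUNT(e.id)=0
  10: ids {8, 16, 25} → COUNT(e.id)=3
  15: ids {4, 10} → COUNT(e.id)=2

332 | 0 ; 134 | 3 ; 724 | 0 ; 828 | 3 ; 364 | 2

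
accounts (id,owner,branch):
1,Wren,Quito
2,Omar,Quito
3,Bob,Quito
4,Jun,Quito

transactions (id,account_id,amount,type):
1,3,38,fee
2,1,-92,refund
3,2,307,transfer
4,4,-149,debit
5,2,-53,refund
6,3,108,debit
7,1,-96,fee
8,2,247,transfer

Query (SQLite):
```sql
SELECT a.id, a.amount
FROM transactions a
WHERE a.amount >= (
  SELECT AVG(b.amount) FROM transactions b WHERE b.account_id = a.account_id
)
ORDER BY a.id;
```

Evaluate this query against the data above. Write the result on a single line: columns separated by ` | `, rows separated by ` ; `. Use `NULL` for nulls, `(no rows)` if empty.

2 | -92 ; 3 | 307 ; 4 | -149 ; 6 | 108 ; 8 | 247

For each transactions row a, compute AVG(amount) over rows sharing a.account_id.
Keep row a if a.amount >= that per-group AVG.
  account_id=1: AVG(amount) = -94.0
  account_id=2: AVG(amount) = 167.0
  account_id=3: AVG(amount) = 73.0
  account_id=4: AVG(amount) = -149.0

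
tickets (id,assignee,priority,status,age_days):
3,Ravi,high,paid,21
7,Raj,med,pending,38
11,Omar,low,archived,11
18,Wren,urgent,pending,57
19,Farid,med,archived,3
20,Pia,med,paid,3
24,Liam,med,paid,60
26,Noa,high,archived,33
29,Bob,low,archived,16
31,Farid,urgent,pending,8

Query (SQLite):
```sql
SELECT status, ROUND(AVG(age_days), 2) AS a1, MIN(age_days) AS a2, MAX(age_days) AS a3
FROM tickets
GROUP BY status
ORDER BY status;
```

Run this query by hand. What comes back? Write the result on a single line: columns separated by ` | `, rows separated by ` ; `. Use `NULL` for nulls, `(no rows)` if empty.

Group tickets by status.
Per group compute: ROUND(AVG(age_days), 2), MIN(age_days), MAX(age_days).
  archived: ids {11, 19, 26, 29} → ROUND(AVG(age_days), 2)=15.75, MIN(age_days)=3, MAX(age_days)=33
  paid: ids {3, 20, 24} → ROUND(AVG(age_days), 2)=28, MIN(age_days)=3, MAX(age_days)=60
  pending: ids {7, 18, 31} → ROUND(AVG(age_days), 2)=34.33, MIN(age_days)=8, MAX(age_days)=57

archived | 15.75 | 3 | 33 ; paid | 28 | 3 | 60 ; pending | 34.33 | 8 | 57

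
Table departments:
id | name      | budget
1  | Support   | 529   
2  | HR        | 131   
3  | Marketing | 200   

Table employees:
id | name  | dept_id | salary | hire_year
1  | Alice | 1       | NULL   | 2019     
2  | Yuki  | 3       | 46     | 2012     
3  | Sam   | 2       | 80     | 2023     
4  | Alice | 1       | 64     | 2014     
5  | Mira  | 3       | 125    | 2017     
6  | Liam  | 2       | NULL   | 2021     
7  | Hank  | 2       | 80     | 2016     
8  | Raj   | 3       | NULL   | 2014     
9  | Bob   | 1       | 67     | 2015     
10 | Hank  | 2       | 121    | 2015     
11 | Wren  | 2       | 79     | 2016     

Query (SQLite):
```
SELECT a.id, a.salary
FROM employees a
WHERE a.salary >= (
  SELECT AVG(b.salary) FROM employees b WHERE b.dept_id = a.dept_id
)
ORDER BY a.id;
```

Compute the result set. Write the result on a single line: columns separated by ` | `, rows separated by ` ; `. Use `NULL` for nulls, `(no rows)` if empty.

5 | 125 ; 9 | 67 ; 10 | 121

For each employees row a, compute AVG(salary) over rows sharing a.dept_id.
Keep row a if a.salary >= that per-group AVG.
  dept_id=1: AVG(salary) = 65.5
  dept_id=2: AVG(salary) = 90.0
  dept_id=3: AVG(salary) = 85.5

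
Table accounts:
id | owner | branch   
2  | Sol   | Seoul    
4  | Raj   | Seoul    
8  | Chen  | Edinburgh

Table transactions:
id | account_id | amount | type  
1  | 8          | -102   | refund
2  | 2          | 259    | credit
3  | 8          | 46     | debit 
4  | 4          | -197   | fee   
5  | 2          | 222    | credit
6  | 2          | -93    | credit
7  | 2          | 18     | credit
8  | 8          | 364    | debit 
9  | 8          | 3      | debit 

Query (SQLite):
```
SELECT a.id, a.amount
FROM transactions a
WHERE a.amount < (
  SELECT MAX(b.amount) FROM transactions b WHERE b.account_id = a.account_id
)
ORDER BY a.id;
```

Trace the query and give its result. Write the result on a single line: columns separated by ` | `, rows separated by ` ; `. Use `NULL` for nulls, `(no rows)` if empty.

1 | -102 ; 3 | 46 ; 5 | 222 ; 6 | -93 ; 7 | 18 ; 9 | 3

For each transactions row a, compute MAX(amount) over rows sharing a.account_id.
Keep row a if a.amount < that per-group MAX.
  account_id=2: MAX(amount) = 259
  account_id=4: MAX(amount) = -197
  account_id=8: MAX(amount) = 364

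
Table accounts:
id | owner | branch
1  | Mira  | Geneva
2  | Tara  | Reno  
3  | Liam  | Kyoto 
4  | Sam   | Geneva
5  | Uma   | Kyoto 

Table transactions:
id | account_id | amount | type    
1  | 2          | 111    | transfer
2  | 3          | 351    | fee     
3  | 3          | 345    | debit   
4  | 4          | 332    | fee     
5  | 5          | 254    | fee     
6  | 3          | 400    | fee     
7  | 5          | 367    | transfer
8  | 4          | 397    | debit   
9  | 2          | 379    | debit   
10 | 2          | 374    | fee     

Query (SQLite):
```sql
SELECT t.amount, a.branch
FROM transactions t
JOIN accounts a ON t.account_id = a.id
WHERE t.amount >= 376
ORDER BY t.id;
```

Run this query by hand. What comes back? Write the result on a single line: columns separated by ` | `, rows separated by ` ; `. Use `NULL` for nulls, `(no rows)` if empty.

Each transactions row matches the accounts row where account_id = accounts.id.
Then keep rows with t.amount >= 376.

400 | Kyoto ; 397 | Geneva ; 379 | Reno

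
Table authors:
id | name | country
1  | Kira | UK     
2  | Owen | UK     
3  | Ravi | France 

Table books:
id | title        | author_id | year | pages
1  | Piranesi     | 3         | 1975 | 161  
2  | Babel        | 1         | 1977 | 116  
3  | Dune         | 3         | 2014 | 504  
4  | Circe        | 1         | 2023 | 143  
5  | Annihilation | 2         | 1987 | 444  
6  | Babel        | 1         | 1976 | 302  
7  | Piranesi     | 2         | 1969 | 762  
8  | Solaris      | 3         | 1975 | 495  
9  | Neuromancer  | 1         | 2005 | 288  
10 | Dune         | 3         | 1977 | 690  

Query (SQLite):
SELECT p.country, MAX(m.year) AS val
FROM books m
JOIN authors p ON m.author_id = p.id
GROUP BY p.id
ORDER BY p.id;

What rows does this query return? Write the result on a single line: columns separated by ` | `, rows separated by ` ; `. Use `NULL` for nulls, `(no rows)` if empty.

UK | 2023 ; UK | 1987 ; France | 2014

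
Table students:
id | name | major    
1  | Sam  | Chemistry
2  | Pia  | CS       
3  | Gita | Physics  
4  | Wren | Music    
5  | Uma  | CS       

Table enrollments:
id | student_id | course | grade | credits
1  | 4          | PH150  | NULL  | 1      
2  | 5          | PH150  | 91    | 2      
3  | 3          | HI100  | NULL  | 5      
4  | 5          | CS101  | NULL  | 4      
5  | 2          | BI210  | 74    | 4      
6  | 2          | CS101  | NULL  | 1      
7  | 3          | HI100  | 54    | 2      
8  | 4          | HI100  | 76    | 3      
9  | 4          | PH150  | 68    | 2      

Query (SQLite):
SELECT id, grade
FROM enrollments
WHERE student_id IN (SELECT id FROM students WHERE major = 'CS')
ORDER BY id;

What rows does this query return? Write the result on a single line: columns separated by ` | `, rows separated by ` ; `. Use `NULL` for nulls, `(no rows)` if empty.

2 | 91 ; 4 | NULL ; 5 | 74 ; 6 | NULL

Inner query: students.id where major = 'CS'.
Outer: keep enrollments rows whose student_id is in that set.
Inner query → {2, 5}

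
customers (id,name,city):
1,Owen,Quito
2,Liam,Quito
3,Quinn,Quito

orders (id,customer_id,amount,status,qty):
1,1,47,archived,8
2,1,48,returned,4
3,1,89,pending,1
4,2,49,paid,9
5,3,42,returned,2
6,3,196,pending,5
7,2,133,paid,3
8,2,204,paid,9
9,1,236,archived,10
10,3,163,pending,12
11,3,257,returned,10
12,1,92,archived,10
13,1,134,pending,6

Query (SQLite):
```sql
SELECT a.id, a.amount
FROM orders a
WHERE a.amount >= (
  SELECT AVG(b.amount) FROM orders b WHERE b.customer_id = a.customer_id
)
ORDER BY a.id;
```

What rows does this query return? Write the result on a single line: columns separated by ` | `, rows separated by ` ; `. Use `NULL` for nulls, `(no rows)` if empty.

6 | 196 ; 7 | 133 ; 8 | 204 ; 9 | 236 ; 11 | 257 ; 13 | 134

For each orders row a, compute AVG(amount) over rows sharing a.customer_id.
Keep row a if a.amount >= that per-group AVG.
  customer_id=1: AVG(amount) = 107.666667
  customer_id=2: AVG(amount) = 128.666667
  customer_id=3: AVG(amount) = 164.5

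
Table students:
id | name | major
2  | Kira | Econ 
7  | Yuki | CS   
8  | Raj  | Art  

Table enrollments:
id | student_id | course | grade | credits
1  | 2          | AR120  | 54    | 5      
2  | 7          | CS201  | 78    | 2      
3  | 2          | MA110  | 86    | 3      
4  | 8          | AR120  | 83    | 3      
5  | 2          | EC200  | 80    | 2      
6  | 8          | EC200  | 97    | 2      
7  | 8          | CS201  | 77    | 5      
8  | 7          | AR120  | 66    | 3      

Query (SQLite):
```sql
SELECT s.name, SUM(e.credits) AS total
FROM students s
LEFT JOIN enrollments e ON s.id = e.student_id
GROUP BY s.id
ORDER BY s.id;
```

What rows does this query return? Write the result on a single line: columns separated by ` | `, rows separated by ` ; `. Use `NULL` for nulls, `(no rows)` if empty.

LEFT JOIN keeps every students row; unmatched ones get NULL for enrollments columns.
Group by students.id and compute SUM(e.credits). SUM over an all-NULL group is NULL.
  2: ids {1, 3, 5} → SUM(e.credits)=10
  7: ids {2, 8} → SUM(e.credits)=5
  8: ids {4, 6, 7} → SUM(e.credits)=10

Kira | 10 ; Yuki | 5 ; Raj | 10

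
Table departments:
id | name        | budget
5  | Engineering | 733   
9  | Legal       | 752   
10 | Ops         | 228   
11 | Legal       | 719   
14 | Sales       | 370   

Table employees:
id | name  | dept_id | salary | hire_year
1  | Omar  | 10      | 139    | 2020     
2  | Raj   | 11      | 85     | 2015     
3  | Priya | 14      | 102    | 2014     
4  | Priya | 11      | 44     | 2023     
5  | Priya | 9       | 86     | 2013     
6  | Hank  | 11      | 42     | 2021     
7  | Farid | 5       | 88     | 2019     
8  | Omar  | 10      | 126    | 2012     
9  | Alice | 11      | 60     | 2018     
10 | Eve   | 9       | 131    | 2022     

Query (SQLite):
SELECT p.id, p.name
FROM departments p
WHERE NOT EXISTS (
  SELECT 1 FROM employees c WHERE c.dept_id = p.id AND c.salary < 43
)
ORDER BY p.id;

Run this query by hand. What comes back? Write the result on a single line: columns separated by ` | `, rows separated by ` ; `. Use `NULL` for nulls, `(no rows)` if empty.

5 | Engineering ; 9 | Legal ; 10 | Ops ; 14 | Sales

For each departments row, check whether any employees with matching dept_id has salary < 43.
Keep rows where that is false.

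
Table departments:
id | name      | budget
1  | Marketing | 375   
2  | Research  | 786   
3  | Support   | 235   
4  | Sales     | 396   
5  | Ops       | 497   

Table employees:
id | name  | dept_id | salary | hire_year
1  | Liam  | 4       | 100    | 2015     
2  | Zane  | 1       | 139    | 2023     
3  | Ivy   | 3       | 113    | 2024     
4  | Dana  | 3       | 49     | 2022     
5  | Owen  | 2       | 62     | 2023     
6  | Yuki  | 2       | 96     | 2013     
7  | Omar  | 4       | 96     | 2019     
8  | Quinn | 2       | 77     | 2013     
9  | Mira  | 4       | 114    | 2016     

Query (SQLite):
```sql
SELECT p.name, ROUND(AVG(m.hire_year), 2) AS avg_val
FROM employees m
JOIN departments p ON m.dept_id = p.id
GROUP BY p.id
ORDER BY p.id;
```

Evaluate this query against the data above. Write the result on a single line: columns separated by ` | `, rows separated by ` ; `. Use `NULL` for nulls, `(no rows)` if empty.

Marketing | 2023 ; Research | 2016.33 ; Support | 2023 ; Sales | 2016.67

Join each employees row to its departments via dept_id.
Group joined rows by departments.id; compute ROUND(AVG(m.hire_year), 2) per group.
  1: ids {2} → ROUND(AVG(m.hire_year), 2)=2023
  2: ids {5, 6, 8} → ROUND(AVG(m.hire_year), 2)=2016.33
  3: ids {3, 4} → ROUND(AVG(m.hire_year), 2)=2023
  4: ids {1, 7, 9} → ROUND(AVG(m.hire_year), 2)=2016.67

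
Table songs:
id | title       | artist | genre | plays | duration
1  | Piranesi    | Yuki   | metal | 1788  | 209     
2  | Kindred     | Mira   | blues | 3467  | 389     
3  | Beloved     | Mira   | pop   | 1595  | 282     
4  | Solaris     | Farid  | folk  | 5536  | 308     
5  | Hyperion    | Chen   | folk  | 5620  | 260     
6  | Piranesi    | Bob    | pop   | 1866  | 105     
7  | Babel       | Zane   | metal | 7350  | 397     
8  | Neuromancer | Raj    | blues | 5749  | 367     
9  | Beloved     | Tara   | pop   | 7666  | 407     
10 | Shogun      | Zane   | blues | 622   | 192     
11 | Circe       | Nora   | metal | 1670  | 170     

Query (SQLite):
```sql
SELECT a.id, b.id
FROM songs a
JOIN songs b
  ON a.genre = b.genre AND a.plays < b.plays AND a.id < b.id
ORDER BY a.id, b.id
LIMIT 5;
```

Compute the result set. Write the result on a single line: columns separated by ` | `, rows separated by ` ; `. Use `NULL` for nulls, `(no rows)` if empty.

1 | 7 ; 2 | 8 ; 3 | 6 ; 3 | 9 ; 4 | 5

Pairs (a,b) with same genre, a.plays < b.plays, a.id < b.id.
genre groups: blues:{2,8,10} folk:{4,5} metal:{1,7,11} pop:{3,6,9}
Ordered by (a.id, b.id); first 5.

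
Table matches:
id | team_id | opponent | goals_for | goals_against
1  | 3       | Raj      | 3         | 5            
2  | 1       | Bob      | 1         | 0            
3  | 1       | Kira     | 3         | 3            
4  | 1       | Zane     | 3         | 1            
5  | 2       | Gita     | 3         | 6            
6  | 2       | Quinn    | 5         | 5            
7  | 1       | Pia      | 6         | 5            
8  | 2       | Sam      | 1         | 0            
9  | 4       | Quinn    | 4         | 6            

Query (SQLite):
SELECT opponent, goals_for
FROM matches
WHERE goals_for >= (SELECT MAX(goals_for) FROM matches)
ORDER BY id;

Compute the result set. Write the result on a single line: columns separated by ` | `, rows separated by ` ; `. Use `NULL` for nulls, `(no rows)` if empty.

Scalar subquery: MAX(goals_for) over all matches rows = 6.
Keep rows where goals_for >= that value.

Pia | 6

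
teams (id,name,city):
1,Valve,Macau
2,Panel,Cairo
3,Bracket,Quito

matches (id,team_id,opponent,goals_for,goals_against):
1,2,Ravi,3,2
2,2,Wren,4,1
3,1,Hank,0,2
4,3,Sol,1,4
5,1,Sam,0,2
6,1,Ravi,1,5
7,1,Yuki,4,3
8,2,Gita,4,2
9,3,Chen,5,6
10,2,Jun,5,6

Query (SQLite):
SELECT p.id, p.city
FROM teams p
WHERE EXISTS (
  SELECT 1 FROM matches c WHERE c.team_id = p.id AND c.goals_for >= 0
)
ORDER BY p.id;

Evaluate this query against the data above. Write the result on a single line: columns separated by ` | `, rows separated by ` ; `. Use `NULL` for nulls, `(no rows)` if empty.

1 | Macau ; 2 | Cairo ; 3 | Quito

For each teams row, check whether any matches with matching team_id has goals_for >= 0.
Keep rows where that is true.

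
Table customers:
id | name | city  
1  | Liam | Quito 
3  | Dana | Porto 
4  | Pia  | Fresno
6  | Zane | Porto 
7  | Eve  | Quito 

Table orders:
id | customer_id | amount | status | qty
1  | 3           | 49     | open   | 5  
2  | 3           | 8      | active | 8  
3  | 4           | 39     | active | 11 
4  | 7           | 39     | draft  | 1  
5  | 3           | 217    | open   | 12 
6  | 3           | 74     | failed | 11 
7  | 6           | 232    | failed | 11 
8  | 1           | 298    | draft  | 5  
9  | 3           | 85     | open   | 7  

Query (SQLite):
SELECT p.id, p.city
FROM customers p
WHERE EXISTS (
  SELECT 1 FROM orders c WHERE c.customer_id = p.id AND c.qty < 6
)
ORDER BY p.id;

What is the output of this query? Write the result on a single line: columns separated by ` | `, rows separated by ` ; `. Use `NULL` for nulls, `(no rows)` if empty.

1 | Quito ; 3 | Porto ; 7 | Quito

For each customers row, check whether any orders with matching customer_id has qty < 6.
Keep rows where that is true.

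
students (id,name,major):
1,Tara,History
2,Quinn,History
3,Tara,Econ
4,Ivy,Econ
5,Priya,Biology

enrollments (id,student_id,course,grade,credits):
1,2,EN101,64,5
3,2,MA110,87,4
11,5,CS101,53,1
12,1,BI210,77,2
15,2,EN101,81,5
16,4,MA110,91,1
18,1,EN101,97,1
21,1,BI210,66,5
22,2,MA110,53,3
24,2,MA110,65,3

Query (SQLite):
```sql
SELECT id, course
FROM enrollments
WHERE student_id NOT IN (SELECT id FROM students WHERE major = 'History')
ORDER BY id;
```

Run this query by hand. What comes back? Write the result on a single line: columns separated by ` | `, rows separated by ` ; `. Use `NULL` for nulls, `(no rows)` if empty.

Inner query: students.id where major = 'History'.
Outer: keep enrollments rows whose student_id is not in that set.
Inner query → {1, 2}

11 | CS101 ; 16 | MA110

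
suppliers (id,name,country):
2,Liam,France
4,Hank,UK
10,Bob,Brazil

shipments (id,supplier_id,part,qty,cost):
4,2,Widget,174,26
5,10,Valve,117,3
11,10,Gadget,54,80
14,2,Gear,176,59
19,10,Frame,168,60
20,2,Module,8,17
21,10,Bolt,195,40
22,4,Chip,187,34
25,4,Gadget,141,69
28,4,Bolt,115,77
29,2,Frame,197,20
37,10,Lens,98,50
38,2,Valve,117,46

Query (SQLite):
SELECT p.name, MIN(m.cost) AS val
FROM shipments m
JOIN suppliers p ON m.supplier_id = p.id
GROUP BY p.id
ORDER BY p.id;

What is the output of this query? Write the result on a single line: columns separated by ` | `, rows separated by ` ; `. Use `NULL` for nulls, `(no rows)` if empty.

Join each shipments row to its suppliers via supplier_id.
Group joined rows by suppliers.id; compute MIN(m.cost) per group.
  2: ids {4, 14, 20, 29, 38} → MIN(m.cost)=17
  4: ids {22, 25, 28} → MIN(m.cost)=34
  10: ids {5, 11, 19, 21, 37} → MIN(m.cost)=3

Liam | 17 ; Hank | 34 ; Bob | 3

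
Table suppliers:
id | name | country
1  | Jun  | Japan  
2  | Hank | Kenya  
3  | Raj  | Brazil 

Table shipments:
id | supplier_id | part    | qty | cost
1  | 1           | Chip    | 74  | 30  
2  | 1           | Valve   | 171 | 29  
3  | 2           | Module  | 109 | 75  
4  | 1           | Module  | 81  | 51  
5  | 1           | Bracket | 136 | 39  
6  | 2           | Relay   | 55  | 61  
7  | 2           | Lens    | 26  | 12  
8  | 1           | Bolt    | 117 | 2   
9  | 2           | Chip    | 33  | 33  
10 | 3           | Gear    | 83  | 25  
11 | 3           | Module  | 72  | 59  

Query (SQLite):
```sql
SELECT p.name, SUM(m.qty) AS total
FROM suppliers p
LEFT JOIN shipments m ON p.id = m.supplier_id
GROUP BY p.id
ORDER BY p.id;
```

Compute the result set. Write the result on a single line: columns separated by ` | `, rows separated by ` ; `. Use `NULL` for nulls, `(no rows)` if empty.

LEFT JOIN keeps every suppliers row; unmatched ones get NULL for shipments columns.
Group by suppliers.id and compute SUM(m.qty). SUM over an all-NULL group is NULL.
  1: ids {1, 2, 4, 5, 8} → SUM(m.qty)=579
  2: ids {3, 6, 7, 9} → SUM(m.qty)=223
  3: ids {10, 11} → SUM(m.qty)=155

Jun | 579 ; Hank | 223 ; Raj | 155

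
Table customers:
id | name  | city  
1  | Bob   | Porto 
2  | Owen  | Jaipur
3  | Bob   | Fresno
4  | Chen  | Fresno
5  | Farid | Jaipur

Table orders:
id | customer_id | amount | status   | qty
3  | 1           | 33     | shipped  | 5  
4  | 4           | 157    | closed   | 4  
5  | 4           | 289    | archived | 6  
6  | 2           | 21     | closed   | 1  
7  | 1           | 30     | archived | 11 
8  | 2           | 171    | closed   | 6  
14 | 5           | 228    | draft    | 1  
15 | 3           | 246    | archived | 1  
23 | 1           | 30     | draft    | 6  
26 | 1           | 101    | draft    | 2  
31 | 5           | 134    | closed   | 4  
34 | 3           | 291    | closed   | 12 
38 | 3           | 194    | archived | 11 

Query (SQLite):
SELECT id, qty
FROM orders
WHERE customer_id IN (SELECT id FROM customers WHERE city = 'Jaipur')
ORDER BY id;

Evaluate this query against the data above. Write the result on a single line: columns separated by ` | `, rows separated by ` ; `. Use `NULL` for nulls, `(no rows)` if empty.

6 | 1 ; 8 | 6 ; 14 | 1 ; 31 | 4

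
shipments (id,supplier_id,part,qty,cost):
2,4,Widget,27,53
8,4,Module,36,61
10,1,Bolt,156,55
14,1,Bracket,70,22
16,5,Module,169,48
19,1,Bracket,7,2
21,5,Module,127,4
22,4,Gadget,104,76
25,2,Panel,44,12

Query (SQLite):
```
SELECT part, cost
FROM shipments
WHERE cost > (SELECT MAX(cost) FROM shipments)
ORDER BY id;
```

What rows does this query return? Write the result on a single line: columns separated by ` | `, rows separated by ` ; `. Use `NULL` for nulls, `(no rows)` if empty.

Scalar subquery: MAX(cost) over all shipments rows = 76.
Keep rows where cost > that value.

(no rows)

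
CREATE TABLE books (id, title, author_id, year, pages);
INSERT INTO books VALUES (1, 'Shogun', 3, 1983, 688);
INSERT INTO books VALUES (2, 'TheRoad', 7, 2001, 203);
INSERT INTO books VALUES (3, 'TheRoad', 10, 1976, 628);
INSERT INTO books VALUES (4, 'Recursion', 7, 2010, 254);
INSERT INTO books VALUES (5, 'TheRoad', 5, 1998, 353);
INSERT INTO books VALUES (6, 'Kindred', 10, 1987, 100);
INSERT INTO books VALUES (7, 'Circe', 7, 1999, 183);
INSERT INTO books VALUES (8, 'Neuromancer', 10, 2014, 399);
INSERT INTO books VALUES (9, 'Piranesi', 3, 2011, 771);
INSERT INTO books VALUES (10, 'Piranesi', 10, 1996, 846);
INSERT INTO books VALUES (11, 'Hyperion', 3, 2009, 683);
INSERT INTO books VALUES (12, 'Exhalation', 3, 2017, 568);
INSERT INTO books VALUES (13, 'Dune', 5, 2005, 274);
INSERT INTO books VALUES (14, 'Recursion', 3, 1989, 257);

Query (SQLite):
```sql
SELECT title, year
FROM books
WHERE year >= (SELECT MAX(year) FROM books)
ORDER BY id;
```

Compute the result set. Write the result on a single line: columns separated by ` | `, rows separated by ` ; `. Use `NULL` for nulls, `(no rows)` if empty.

Scalar subquery: MAX(year) over all books rows = 2017.
Keep rows where year >= that value.

Exhalation | 2017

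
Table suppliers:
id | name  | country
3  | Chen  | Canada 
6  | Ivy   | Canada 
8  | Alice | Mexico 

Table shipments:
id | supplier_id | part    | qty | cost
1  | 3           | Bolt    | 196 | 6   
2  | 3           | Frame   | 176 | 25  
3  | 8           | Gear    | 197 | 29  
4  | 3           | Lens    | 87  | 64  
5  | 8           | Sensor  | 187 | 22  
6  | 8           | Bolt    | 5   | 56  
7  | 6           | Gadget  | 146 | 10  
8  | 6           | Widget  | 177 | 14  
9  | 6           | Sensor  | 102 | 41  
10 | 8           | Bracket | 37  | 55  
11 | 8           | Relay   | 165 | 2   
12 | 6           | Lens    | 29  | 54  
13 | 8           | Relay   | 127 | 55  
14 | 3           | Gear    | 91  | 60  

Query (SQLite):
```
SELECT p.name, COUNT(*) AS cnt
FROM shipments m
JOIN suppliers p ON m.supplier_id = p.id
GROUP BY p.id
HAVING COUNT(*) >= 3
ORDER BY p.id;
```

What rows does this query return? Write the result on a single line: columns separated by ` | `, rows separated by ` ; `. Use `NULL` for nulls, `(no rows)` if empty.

Chen | 4 ; Ivy | 4 ; Alice | 6

Join each shipments row to its suppliers via supplier_id.
Group joined rows by suppliers.id; compute COUNT(*) per group.
HAVING: keep groups with count ≥ 3.
  3: ids {1, 2, 4, 14} → COUNT(*)=4
  6: ids {7, 8, 9, 12} → COUNT(*)=4
  8: ids {3, 5, 6, 10, 11, 13} → COUNT(*)=6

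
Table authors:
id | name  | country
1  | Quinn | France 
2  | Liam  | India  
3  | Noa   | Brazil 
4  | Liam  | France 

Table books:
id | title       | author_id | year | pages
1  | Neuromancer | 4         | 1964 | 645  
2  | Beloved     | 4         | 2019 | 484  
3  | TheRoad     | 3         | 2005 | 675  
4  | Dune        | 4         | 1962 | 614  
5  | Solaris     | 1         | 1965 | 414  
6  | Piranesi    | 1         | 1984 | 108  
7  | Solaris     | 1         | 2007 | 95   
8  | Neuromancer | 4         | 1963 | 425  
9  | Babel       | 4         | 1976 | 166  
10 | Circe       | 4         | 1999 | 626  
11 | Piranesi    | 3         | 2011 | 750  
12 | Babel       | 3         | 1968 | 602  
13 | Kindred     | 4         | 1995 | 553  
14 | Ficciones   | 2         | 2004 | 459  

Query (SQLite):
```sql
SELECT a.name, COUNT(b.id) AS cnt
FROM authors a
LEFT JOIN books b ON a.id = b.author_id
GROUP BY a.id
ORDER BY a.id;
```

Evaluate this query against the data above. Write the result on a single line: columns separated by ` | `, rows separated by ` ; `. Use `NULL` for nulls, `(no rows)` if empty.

Quinn | 3 ; Liam | 1 ; Noa | 3 ; Liam | 7

LEFT JOIN keeps every authors row; unmatched ones get NULL for books columns.
Group by authors.id and compute COUNT(b.id). COUNT(col) of an all-NULL group is 0.
  1: ids {5, 6, 7} → COUNT(b.id)=3
  2: ids {14} → COUNT(b.id)=1
  3: ids {3, 11, 12} → COUNT(b.id)=3
  4: ids {1, 2, 4, 8, 9, 10, 13} → COUNT(b.id)=7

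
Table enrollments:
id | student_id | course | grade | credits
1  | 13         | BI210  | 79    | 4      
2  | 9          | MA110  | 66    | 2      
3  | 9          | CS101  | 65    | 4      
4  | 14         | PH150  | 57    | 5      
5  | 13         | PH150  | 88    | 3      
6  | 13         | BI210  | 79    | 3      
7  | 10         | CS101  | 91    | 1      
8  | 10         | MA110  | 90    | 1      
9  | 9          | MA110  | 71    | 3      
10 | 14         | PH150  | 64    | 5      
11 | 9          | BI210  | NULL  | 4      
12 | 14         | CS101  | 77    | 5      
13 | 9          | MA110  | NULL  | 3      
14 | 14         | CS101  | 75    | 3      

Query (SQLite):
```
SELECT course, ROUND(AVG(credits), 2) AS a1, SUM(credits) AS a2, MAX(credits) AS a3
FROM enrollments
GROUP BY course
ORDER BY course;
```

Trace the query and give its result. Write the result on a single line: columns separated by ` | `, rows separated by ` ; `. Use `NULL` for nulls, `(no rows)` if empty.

BI210 | 3.67 | 11 | 4 ; CS101 | 3.25 | 13 | 5 ; MA110 | 2.25 | 9 | 3 ; PH150 | 4.33 | 13 | 5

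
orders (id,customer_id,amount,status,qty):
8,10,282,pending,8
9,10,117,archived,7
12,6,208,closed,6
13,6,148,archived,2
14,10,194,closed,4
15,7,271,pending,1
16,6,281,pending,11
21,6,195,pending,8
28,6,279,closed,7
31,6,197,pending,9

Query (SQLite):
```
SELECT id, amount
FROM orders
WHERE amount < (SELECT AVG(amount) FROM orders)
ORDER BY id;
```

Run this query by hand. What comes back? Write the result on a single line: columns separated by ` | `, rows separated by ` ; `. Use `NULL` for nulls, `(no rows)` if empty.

Scalar subquery: AVG(amount) over all orders rows = 217.2.
Keep rows where amount < that value.

9 | 117 ; 12 | 208 ; 13 | 148 ; 14 | 194 ; 21 | 195 ; 31 | 197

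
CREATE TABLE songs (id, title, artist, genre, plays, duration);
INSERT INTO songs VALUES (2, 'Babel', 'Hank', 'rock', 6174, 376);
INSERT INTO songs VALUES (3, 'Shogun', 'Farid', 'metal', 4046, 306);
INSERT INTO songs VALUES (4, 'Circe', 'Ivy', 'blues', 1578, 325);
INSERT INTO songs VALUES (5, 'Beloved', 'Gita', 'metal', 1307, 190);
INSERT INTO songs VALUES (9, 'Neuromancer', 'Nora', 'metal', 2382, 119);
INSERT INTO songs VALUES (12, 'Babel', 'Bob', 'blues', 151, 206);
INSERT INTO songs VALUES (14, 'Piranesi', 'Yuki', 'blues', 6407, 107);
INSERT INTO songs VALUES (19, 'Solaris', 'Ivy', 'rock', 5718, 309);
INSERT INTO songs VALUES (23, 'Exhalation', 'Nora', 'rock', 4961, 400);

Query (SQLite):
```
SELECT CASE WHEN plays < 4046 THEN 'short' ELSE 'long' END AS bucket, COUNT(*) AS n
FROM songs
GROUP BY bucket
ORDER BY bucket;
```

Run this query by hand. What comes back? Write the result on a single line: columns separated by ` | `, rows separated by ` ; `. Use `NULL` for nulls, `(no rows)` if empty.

Bucket rows by plays < 4046 → 'short' else 'long'; count each bucket.

long | 5 ; short | 4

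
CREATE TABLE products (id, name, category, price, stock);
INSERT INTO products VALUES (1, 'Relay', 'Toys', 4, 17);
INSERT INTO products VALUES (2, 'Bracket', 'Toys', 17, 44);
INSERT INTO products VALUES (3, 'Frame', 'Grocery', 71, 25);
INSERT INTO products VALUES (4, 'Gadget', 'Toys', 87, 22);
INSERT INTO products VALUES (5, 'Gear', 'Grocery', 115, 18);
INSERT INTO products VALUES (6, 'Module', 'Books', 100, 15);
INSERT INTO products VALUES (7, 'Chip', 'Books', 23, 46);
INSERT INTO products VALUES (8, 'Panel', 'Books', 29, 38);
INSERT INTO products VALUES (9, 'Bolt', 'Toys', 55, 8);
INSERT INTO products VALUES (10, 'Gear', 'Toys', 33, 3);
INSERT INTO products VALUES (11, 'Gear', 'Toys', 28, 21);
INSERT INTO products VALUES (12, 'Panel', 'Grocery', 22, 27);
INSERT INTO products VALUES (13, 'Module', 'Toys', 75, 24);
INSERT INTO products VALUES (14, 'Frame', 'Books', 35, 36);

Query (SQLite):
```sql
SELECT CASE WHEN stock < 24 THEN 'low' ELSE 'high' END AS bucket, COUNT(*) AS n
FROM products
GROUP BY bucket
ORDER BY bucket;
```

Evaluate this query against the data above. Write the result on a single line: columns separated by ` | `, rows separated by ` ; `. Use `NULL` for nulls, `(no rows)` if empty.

Bucket rows by stock < 24 → 'low' else 'high'; count each bucket.

high | 7 ; low | 7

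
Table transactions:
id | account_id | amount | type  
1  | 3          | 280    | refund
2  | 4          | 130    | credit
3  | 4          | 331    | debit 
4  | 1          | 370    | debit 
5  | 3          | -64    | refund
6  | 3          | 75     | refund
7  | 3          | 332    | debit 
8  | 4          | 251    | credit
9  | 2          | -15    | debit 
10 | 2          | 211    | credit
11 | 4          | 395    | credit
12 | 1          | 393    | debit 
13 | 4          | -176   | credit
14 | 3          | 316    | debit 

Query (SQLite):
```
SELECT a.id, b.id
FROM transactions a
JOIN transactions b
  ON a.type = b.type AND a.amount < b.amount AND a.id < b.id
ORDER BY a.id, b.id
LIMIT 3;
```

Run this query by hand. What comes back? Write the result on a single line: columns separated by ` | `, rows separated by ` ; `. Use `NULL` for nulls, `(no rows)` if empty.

Pairs (a,b) with same type, a.amount < b.amount, a.id < b.id.
type groups: credit:{2,8,10,11,13} debit:{3,4,7,9,12,14} refund:{1,5,6}
Ordered by (a.id, b.id); first 3.

2 | 8 ; 2 | 10 ; 2 | 11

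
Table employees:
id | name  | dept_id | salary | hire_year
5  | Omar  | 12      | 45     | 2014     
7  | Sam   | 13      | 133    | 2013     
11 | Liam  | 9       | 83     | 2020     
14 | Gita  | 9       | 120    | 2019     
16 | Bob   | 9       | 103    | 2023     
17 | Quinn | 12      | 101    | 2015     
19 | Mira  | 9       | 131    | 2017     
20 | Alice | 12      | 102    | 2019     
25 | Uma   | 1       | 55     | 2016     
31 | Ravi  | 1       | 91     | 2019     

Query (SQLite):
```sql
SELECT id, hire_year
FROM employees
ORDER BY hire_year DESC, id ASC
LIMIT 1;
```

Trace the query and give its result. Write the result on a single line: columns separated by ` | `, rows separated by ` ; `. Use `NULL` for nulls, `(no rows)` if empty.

Sort by hire_year desc, tiebreak id asc: (2023, id=16), (2020, id=11), (2019, id=14), (2019, id=20) …. Take first 1.

16 | 2023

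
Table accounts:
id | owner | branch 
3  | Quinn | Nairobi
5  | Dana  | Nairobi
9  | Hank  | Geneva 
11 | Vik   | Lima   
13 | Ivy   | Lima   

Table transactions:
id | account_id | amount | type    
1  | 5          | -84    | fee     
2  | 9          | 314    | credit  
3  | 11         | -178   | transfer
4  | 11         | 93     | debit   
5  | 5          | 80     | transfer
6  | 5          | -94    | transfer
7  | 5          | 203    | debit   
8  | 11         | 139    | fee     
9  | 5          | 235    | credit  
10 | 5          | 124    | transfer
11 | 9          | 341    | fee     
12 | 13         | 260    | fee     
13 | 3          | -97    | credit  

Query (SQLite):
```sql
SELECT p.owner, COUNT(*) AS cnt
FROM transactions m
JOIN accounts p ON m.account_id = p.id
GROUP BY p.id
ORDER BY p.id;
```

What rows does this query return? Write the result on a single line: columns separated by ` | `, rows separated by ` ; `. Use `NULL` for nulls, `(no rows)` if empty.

Join each transactions row to its accounts via account_id.
Group joined rows by accounts.id; compute COUNT(*) per group.
  3: ids {13} → COUNT(*)=1
  5: ids {1, 5, 6, 7, 9, 10} → COUNT(*)=6
  9: ids {2, 11} → COUNT(*)=2
  11: ids {3, 4, 8} → COUNT(*)=3
  13: ids {12} → COUNT(*)=1

Quinn | 1 ; Dana | 6 ; Hank | 2 ; Vik | 3 ; Ivy | 1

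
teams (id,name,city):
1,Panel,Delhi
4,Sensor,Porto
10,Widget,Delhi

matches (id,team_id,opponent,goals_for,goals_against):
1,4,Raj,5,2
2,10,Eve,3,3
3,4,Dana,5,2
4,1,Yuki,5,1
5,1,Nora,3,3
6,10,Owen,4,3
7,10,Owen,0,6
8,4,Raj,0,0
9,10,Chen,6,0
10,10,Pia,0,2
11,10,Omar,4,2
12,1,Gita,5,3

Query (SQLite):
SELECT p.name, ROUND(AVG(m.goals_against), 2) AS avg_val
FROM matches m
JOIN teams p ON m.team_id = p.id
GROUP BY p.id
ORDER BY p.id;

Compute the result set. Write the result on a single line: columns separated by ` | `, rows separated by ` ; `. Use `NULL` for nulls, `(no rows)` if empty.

Panel | 2.33 ; Sensor | 1.33 ; Widget | 2.67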